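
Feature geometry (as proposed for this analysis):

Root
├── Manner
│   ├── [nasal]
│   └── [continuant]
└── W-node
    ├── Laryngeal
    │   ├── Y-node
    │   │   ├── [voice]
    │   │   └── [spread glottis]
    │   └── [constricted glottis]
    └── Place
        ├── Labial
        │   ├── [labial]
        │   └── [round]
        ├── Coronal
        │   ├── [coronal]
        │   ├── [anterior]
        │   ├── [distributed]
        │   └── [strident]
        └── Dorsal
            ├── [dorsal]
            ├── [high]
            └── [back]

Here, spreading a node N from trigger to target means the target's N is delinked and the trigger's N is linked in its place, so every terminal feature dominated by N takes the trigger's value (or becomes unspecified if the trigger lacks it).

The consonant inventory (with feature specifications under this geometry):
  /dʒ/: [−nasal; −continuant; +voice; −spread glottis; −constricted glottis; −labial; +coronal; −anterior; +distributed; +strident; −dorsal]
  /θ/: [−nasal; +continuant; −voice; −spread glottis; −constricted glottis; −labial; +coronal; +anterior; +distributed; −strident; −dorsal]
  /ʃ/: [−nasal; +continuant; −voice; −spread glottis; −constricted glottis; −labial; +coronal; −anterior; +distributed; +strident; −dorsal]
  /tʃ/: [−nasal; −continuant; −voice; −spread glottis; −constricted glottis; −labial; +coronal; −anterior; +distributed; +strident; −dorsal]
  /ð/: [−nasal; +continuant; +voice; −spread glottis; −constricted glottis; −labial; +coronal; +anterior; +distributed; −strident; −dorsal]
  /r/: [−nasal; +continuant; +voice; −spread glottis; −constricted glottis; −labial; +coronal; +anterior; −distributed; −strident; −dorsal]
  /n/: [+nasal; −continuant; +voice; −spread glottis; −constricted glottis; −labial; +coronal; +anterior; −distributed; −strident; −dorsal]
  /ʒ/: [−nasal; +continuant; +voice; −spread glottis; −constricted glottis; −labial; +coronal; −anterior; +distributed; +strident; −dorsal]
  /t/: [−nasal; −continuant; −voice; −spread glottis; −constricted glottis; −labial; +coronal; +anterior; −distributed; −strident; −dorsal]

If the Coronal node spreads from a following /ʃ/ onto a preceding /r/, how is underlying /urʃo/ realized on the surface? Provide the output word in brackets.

[uʒʃo]

Coronal immediately or transitively dominates [coronal], [anterior], [distributed], [strident].
The target acquires /ʃ/'s values for everything under Coronal — [+coronal], [−anterior], [+distributed], [+strident] — while keeping its own [nasal], [continuant], [voice], ….
The resulting bundle matches /ʒ/ in the inventory; substituting it for /r/ gives [uʒʃo].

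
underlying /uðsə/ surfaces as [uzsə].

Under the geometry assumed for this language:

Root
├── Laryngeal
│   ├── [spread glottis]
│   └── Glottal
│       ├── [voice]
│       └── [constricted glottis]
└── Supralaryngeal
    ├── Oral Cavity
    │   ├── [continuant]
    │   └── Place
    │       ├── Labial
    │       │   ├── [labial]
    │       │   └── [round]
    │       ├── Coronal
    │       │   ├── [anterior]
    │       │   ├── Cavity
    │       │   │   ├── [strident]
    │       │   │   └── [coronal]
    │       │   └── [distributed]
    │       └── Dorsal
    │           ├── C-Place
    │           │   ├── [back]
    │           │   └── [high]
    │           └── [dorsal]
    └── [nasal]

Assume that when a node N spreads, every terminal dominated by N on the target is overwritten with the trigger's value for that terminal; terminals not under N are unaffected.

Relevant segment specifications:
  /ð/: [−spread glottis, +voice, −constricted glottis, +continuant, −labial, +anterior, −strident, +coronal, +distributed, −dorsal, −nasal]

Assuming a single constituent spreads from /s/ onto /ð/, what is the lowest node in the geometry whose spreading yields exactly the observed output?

The alternation /ð/ → [z] changes [distributed], [strident] and nothing else.
The smallest constituent containing every changed terminal is Coronal — each of its daughters lacks at least one of the affected features.
Spreading Coronal from /s/ overwrites each of those terminals with /s/'s values, yielding exactly [z].
[voice] stays as in /ð/ although /s/ differs there, so no node dominating it spread; among the remaining candidates Coronal is the lowest that derives the output.

Coronal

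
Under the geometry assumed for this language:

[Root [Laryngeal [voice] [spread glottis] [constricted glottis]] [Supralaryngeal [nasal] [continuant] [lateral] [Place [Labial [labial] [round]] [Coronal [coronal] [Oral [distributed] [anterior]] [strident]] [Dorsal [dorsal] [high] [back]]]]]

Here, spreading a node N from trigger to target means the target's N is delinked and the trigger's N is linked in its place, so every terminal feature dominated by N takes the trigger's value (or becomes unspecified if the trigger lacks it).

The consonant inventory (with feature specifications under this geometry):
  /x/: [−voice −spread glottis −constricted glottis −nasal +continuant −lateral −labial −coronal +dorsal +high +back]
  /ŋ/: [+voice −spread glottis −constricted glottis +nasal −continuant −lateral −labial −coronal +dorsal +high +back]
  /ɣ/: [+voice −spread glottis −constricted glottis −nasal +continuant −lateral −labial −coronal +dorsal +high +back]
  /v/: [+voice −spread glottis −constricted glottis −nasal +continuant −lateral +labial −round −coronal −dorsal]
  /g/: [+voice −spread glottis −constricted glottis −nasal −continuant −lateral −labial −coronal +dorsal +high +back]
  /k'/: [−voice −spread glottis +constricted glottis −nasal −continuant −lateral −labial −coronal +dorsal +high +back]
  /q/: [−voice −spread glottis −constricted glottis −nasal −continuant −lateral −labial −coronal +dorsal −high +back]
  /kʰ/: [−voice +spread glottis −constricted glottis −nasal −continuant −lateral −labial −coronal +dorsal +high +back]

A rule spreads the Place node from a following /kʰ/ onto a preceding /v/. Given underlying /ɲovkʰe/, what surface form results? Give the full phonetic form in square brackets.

Place immediately or transitively dominates [labial], [round], [coronal], [distributed], [anterior], [strident], [dorsal], [high], [back].
The target acquires /kʰ/'s values for everything under Place — [−labial], [−coronal], [+dorsal], [+high], [+back] — while keeping its own [voice], [spread glottis], [constricted glottis], ….
This feature bundle is that of [ɣ], so /ɲovkʰe/ surfaces as [ɲoɣkʰe].

[ɲoɣkʰe]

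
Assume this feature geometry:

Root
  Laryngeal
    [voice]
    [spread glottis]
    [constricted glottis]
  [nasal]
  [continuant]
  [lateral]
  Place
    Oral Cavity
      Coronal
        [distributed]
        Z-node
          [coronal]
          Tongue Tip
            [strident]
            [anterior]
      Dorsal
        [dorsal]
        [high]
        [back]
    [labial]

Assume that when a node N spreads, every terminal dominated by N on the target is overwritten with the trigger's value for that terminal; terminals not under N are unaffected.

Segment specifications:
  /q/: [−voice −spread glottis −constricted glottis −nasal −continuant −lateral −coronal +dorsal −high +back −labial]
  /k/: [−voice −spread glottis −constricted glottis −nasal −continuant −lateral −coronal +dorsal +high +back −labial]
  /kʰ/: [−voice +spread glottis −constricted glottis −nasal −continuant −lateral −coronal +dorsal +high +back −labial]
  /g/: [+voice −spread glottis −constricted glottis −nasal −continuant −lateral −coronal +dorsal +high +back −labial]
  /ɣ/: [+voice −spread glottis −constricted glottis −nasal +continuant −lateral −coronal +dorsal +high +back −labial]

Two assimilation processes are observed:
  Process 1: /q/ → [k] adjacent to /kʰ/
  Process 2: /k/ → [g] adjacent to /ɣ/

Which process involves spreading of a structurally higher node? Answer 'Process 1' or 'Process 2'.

Process 2

Process 1: the feature that changes is [high]; the minimal node is [high] (depth 4).
In Process 2, [voice] changes, so the minimal spreading node is [voice] at depth 2.
[voice] (depth 2) sits above [high] (depth 4), making Process 2 the one with the higher spreading node.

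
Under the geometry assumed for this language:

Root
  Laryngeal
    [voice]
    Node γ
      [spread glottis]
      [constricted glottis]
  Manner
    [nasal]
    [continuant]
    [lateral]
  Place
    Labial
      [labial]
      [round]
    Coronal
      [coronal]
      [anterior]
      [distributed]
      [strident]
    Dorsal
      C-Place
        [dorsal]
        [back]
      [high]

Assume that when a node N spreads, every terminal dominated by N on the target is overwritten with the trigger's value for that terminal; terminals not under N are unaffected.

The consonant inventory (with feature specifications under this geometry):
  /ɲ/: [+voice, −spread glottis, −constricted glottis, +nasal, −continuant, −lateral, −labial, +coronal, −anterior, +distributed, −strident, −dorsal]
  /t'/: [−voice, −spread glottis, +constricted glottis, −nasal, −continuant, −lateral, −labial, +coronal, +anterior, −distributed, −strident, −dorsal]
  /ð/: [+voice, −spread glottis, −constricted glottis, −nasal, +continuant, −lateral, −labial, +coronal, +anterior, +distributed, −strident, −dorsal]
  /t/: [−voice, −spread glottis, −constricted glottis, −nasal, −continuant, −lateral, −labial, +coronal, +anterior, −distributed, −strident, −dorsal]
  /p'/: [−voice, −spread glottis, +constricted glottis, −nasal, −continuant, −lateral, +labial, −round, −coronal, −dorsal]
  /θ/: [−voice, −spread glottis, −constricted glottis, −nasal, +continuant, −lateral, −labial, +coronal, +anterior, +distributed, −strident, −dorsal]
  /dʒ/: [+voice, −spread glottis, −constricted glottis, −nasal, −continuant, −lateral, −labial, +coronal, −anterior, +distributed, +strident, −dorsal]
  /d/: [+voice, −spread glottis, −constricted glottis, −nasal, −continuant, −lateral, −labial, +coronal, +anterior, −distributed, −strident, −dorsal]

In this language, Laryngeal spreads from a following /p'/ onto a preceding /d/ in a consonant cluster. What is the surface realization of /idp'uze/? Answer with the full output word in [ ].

Laryngeal immediately or transitively dominates [voice], [spread glottis], [constricted glottis].
After delinking /d/'s Laryngeal and linking /p'/'s, the affected terminals become [−voice], [−spread glottis], [+constricted glottis]; [nasal], [continuant], [lateral], … (outside Laryngeal) are retained from /d/.
Among the inventory, only /t'/ has exactly this specification, giving the surface form [it'p'uze].

[it'p'uze]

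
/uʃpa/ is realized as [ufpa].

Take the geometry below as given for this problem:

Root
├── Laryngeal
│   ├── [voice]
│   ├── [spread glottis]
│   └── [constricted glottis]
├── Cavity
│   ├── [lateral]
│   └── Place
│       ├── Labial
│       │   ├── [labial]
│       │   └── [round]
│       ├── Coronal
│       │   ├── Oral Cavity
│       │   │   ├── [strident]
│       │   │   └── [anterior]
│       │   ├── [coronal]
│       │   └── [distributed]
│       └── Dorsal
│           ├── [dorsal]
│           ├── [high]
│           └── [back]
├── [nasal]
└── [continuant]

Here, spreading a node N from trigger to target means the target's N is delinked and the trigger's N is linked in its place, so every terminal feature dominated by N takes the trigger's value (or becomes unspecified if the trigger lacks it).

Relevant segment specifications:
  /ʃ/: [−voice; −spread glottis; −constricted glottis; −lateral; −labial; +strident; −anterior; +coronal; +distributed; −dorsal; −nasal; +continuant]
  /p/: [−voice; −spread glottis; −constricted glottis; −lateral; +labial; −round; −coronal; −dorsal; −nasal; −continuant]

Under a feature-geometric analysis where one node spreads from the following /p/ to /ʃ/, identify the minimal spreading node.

Place

The alternation /ʃ/ → [f] changes [labial], [round], [coronal], [anterior], [distributed], [strident] and nothing else.
The smallest constituent containing every changed terminal is Place — each of its daughters lacks at least one of the affected features.
Spreading Place from /p/ overwrites each of those terminals with /p/'s values, yielding exactly [f].
[continuant] stays as in /ʃ/ although /p/ differs there, so no node dominating it spread; among the remaining candidates Place is the lowest that derives the output.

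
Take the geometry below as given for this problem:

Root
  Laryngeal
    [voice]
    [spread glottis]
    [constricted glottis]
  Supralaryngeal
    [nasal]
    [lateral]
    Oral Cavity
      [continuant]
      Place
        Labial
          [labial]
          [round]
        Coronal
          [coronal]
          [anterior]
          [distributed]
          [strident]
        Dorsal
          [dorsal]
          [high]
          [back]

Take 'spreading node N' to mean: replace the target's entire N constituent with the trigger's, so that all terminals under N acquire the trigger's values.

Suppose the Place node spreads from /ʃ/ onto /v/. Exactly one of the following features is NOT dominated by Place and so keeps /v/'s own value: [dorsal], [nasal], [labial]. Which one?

The terminals dominated by Place are [labial], [round], [coronal], [anterior], [distributed], [strident], [dorsal], [high], [back].
Spreading Place replaces [dorsal], [labial] with the trigger's values, since each sits inside the Place constituent.
[nasal] is not within the Place subtree (it hangs from Supralaryngeal), so /v/'s [nasal] value survives.

[nasal]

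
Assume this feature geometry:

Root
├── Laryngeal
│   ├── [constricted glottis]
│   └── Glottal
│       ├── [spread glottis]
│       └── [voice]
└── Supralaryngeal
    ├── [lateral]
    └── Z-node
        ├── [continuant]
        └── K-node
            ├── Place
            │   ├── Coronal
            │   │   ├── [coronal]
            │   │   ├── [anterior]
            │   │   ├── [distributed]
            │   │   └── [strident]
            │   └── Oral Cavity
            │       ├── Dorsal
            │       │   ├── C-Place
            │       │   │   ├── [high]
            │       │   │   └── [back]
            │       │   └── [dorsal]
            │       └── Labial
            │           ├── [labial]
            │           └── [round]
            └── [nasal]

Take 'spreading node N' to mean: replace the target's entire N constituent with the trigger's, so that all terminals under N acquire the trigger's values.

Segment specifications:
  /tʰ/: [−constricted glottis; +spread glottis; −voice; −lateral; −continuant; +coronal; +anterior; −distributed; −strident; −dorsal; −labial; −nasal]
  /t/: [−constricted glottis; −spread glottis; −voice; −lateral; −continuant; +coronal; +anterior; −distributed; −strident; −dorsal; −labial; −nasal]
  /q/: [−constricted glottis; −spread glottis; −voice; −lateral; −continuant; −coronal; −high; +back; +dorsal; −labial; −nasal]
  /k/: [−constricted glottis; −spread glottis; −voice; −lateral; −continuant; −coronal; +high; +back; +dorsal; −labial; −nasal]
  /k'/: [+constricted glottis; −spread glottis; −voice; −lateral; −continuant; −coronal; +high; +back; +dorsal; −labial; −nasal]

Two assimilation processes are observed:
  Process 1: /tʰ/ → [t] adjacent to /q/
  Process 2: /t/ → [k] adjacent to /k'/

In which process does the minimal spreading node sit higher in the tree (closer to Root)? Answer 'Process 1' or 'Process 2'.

In Process 1, [spread glottis] changes, so the minimal spreading node is [spread glottis] at depth 3.
In Process 2, [coronal], [anterior], [distributed], [strident], [dorsal], [high], [back] change, so the minimal spreading node is Place at depth 4.
[spread glottis] is closer to Root than Place, so Process 1 spreads the higher node.

Process 1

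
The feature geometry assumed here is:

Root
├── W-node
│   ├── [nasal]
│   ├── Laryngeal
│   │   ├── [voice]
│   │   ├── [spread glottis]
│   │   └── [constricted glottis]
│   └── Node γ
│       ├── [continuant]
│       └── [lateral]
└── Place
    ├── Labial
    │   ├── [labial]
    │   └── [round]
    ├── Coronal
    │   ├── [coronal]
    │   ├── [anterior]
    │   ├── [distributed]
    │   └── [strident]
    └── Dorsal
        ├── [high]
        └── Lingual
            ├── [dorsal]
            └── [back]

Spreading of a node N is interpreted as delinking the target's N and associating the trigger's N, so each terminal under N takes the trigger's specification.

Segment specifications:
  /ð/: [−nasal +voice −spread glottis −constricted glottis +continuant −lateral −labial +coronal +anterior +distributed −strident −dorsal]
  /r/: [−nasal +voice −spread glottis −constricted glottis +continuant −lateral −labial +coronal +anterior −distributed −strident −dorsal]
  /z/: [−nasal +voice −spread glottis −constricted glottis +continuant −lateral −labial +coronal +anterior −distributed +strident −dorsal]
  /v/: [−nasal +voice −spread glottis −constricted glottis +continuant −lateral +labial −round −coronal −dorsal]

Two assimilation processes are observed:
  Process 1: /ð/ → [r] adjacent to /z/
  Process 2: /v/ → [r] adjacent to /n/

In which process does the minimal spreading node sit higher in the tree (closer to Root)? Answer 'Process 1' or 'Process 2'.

Process 1: the feature that changes is [distributed]; the minimal node is [distributed] (depth 3).
Process 2 alters [labial], [round], [coronal], [anterior], [distributed], [strident]; the lowest common ancestor is Place (depth 1 from Root).
Place is closer to Root than [distributed], so Process 2 spreads the higher node.

Process 2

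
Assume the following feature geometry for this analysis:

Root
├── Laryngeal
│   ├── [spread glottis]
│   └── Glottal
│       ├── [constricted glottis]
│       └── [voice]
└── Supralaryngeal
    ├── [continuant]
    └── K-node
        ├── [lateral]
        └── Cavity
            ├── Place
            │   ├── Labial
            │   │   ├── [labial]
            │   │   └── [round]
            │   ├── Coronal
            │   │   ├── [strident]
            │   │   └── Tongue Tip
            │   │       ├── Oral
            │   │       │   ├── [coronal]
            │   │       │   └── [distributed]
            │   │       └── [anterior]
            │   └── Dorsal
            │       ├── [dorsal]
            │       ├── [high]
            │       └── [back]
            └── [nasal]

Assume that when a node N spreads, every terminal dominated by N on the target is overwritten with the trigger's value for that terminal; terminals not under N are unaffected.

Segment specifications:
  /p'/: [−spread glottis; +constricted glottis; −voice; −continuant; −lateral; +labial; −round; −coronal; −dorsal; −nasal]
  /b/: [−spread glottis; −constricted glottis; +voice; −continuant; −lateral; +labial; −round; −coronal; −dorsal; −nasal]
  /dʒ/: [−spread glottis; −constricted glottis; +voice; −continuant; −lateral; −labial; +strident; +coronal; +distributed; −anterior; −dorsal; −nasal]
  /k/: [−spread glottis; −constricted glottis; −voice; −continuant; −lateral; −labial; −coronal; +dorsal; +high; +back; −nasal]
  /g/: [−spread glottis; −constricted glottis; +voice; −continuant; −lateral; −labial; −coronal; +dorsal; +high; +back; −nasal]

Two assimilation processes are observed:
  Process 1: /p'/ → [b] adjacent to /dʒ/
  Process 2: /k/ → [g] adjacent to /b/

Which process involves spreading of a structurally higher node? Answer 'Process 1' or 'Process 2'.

In Process 1, [voice], [constricted glottis] change, so the minimal spreading node is Glottal at depth 2.
In Process 2, [voice] changes, so the minimal spreading node is [voice] at depth 3.
Glottal is closer to Root than [voice], so Process 1 spreads the higher node.

Process 1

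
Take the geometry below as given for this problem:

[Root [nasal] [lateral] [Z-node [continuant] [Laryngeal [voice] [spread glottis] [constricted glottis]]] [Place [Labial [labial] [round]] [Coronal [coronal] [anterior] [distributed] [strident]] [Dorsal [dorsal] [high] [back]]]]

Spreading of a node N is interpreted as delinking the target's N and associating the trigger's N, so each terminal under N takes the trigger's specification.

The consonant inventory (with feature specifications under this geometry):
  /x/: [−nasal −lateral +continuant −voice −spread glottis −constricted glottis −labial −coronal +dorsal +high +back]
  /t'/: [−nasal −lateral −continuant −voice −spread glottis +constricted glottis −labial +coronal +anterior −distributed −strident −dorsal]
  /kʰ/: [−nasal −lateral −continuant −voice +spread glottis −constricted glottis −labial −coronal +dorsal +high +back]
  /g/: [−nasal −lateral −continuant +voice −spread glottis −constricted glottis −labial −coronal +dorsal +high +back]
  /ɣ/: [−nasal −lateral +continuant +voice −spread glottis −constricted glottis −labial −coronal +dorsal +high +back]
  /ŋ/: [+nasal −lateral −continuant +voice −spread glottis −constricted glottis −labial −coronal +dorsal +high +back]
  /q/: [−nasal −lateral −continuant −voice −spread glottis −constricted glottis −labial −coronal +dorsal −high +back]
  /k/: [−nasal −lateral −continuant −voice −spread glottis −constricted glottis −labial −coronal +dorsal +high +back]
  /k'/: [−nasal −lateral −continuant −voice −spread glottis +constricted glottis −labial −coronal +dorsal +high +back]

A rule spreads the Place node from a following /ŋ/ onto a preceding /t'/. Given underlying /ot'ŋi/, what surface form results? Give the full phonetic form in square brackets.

Place immediately or transitively dominates [labial], [round], [coronal], [anterior], [distributed], [strident], [dorsal], [high], [back].
After delinking /t'/'s Place and linking /ŋ/'s, the affected terminals become [−labial], [−coronal], [+dorsal], [+high], [+back]; [nasal], [lateral], [continuant], … (outside Place) are retained from /t'/.
This feature bundle is that of [k'], so /ot'ŋi/ surfaces as [ok'ŋi].

[ok'ŋi]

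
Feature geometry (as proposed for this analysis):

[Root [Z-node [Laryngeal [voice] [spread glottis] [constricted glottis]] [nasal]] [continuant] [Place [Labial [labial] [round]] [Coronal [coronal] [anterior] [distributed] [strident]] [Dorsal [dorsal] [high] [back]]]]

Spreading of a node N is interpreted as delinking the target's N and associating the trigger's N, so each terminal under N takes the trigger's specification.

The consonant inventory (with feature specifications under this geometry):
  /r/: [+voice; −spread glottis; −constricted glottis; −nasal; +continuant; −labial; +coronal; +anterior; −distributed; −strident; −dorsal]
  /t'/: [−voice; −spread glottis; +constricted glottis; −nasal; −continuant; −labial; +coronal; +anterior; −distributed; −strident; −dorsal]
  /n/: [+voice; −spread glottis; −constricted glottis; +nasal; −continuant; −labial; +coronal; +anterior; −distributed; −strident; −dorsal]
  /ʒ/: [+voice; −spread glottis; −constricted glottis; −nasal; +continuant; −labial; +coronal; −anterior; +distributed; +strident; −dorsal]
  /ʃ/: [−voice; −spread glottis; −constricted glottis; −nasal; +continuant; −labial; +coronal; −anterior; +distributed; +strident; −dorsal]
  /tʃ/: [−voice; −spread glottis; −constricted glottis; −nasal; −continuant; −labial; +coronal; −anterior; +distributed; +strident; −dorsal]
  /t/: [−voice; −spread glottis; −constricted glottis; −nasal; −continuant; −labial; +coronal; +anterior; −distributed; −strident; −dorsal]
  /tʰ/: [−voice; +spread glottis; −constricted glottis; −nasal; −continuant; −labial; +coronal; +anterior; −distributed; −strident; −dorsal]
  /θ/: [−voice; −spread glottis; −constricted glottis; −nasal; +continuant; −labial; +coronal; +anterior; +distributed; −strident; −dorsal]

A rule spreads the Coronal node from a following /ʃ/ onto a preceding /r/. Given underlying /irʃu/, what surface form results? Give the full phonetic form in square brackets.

[iʒʃu]

The Coronal node dominates the terminals [coronal], [anterior], [distributed], [strident].
Spreading Coronal from /ʃ/ onto /r/ replaces those values with /ʃ/'s: [+coronal], [−anterior], [+distributed], [+strident]. Features outside Coronal ([voice], [spread glottis], [constricted glottis], …) stay as in /r/.
This feature bundle is that of [ʒ], so /irʃu/ surfaces as [iʒʃu].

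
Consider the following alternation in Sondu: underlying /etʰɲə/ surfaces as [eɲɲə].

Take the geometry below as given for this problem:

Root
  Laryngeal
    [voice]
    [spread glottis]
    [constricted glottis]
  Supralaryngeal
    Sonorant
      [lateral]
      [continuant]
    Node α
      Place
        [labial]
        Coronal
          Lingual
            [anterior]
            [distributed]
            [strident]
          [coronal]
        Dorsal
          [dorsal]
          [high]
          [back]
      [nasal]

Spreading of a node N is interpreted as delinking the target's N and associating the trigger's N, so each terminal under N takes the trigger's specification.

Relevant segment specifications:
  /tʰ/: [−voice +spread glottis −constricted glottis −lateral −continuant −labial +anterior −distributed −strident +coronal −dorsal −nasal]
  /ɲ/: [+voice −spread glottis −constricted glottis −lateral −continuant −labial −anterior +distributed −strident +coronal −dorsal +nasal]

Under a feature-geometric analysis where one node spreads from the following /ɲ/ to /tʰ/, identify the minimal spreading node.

Comparing /tʰ/ with its surface form [ɲ], the features that change are [voice], [spread glottis], [nasal], [anterior], [distributed].
In this geometry the lowest node dominating all of them is Root: every daughter of Root dominates only a proper subset, so no lower node suffices.
Delinking /tʰ/'s Root and associating /ɲ/'s Root gives precisely the feature bundle of [ɲ].

Root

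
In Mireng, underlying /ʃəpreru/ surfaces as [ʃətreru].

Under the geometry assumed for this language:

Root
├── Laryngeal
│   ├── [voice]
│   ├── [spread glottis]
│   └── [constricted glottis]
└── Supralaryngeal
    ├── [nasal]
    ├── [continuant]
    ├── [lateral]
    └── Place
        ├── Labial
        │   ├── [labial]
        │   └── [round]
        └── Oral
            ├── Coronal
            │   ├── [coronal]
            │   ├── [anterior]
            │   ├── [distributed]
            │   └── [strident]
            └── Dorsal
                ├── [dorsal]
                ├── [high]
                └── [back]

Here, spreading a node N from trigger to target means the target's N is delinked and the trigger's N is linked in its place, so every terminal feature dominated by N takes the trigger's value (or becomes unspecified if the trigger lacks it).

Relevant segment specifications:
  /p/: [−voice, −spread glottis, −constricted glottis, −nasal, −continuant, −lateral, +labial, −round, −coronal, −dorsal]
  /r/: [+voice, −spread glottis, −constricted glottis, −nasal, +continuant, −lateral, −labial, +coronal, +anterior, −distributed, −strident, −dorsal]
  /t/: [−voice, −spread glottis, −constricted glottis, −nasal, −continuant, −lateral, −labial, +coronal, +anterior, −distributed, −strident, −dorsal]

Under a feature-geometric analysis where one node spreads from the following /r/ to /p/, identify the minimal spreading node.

Place

/p/ and [t] differ in [labial], [round], [coronal], [anterior], [distributed], [strident]; every other specified feature is identical.
The smallest constituent containing every changed terminal is Place — each of its daughters lacks at least one of the affected features.
Delinking /p/'s Place and associating /r/'s Place gives precisely the feature bundle of [t].
[continuant] — on which /r/ differs from /p/ — is unchanged, so neither Supralaryngeal nor anything higher can have spread; the constituent is no larger than Place.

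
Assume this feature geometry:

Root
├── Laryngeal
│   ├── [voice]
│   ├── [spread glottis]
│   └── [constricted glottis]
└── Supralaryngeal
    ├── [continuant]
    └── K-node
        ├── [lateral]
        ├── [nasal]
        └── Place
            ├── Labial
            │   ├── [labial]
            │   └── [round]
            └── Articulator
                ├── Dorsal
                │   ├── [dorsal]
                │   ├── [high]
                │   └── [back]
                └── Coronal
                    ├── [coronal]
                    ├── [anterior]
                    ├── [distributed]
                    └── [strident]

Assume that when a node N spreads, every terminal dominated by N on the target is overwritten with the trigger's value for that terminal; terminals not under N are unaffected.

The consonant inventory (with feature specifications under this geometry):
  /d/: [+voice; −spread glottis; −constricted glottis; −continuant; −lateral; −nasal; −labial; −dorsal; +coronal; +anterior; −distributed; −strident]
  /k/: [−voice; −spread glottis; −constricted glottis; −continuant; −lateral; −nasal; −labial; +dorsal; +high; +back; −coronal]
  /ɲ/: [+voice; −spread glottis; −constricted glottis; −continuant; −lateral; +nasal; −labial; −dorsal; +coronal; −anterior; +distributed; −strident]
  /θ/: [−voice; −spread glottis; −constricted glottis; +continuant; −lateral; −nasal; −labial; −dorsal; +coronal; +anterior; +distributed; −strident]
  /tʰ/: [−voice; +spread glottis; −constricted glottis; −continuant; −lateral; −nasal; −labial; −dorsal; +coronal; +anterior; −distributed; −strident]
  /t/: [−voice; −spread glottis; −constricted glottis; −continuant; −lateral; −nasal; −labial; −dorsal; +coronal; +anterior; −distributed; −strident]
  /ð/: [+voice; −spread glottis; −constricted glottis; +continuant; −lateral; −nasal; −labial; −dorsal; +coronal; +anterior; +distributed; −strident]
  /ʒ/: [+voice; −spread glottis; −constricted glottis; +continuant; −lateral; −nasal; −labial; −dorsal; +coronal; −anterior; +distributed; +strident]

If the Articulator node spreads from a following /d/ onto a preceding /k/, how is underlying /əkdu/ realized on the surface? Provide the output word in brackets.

[ətdu]

Terminals under Articulator in this geometry: [dorsal], [high], [back], [coronal], [anterior], [distributed], [strident].
Spreading Articulator from /d/ onto /k/ replaces those values with /d/'s: [−dorsal], [+coronal], [+anterior], [−distributed], [−strident]. Features outside Articulator ([voice], [spread glottis], [constricted glottis], …) stay as in /k/.
Among the inventory, only /t/ has exactly this specification, giving the surface form [ətdu].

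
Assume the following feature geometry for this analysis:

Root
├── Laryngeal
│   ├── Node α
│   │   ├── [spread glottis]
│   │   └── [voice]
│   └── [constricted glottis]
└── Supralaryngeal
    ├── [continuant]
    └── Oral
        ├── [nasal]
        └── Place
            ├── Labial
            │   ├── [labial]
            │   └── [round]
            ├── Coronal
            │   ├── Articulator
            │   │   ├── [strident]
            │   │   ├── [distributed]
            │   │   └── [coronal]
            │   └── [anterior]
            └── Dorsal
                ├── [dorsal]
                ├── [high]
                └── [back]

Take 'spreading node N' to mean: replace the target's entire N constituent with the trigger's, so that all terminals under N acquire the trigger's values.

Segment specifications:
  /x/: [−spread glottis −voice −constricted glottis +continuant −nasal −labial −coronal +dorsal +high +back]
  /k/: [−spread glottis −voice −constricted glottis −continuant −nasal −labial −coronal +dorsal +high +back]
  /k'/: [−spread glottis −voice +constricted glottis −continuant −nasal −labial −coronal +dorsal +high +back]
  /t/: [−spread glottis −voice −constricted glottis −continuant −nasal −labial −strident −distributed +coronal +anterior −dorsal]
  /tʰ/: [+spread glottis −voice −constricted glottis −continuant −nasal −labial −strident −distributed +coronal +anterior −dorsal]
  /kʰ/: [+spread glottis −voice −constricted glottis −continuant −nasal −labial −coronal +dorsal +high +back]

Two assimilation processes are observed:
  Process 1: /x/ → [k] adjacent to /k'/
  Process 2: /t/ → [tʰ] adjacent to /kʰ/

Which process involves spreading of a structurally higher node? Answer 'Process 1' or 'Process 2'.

In Process 1, [continuant] changes, so the minimal spreading node is [continuant] at depth 2.
Process 2: the feature that changes is [spread glottis]; the minimal node is [spread glottis] (depth 3).
[continuant] (depth 2) sits above [spread glottis] (depth 3), making Process 1 the one with the higher spreading node.

Process 1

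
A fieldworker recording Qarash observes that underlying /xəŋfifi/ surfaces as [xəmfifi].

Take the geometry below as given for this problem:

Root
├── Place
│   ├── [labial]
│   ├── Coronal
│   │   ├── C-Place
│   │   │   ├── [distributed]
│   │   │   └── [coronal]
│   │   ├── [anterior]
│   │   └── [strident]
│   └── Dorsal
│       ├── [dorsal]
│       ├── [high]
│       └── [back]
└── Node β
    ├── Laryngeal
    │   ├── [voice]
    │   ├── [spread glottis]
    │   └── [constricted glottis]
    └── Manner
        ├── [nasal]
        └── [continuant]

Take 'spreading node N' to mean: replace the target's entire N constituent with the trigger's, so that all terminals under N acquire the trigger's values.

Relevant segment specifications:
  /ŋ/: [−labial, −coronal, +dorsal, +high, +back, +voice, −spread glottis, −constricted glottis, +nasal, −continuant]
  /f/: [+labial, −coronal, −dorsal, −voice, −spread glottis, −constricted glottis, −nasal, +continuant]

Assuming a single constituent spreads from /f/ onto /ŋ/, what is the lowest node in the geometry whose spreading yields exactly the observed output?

The alternation /ŋ/ → [m] changes [labial], [dorsal], [high], [back] and nothing else.
In this geometry the lowest node dominating all of them is Place: every daughter of Place dominates only a proper subset, so no lower node suffices.
If Place spreads, every terminal under it takes /f/'s value, producing [m] as observed.
Since [voice], [nasal] are preserved even though /f/ disagrees there, no node above Place spread.

Place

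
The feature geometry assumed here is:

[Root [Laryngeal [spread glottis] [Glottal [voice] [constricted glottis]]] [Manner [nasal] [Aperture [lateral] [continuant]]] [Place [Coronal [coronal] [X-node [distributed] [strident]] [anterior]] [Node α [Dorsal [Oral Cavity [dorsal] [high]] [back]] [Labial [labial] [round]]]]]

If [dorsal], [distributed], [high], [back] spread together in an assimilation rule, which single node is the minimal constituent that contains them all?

Place

[dorsal]: Root → Place → Node α → Dorsal → Oral Cavity → [dorsal].
[distributed]: Root → Place → Coronal → X-node → [distributed].
[high]: Root → Place → Node α → Dorsal → Oral Cavity → [high].
[back]: Root → Place → Node α → Dorsal → [back].
The lowest node appearing on every path is Place; each proper daughter of Place fails to dominate at least one of the listed features.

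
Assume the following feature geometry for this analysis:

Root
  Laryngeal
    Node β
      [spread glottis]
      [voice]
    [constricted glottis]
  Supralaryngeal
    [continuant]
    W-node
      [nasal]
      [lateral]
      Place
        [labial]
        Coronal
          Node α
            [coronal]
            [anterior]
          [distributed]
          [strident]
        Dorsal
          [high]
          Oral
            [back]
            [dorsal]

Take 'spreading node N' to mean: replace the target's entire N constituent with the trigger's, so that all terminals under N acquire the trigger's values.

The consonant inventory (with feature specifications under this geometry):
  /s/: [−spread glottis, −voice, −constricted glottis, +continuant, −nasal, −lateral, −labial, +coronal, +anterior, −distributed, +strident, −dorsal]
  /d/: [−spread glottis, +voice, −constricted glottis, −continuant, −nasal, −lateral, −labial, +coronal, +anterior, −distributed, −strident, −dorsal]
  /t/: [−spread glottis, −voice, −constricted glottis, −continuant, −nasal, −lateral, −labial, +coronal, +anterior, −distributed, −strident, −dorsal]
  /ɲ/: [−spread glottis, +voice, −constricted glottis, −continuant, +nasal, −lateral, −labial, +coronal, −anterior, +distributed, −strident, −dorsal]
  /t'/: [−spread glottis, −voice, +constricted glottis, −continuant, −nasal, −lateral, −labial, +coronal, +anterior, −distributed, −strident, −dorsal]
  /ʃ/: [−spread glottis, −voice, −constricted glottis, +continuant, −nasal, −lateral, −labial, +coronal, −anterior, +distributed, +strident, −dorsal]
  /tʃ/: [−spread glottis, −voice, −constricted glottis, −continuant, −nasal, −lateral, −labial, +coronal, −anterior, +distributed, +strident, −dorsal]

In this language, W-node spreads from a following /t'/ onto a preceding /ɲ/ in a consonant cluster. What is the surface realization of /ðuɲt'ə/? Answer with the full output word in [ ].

The W-node node dominates the terminals [nasal], [lateral], [labial], [coronal], [anterior], [distributed], [strident], [high], [back], [dorsal].
After delinking /ɲ/'s W-node and linking /t'/'s, the affected terminals become [−nasal], [−lateral], [−labial], [+coronal], [+anterior], [−distributed], [−strident], [−dorsal]; [spread glottis], [voice], [constricted glottis], … (outside W-node) are retained from /ɲ/.
Among the inventory, only /d/ has exactly this specification, giving the surface form [ðudt'ə].

[ðudt'ə]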